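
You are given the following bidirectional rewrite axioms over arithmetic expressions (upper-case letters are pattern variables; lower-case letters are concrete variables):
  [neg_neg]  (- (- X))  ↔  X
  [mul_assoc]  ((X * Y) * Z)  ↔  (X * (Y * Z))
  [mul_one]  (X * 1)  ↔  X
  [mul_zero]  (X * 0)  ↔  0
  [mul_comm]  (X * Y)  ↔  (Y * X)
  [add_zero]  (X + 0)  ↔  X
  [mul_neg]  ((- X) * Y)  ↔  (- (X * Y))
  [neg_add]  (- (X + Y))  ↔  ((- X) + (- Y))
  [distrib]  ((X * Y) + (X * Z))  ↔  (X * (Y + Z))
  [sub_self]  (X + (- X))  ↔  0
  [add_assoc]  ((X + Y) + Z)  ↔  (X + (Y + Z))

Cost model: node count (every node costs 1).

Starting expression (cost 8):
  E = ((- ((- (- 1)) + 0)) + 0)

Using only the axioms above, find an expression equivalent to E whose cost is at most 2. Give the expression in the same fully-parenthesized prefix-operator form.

(- 1)   [cost 2]

1. [add_zero →] ((- (- 1)) + 0)  →  (- (- 1));  E = ((- (- (- 1))) + 0)
2. [neg_neg →] (- (- (- 1)))  →  (- 1);  E = ((- 1) + 0)
3. [add_zero →] ((- 1) + 0)  →  (- 1);  cost 2 ≤ 2, done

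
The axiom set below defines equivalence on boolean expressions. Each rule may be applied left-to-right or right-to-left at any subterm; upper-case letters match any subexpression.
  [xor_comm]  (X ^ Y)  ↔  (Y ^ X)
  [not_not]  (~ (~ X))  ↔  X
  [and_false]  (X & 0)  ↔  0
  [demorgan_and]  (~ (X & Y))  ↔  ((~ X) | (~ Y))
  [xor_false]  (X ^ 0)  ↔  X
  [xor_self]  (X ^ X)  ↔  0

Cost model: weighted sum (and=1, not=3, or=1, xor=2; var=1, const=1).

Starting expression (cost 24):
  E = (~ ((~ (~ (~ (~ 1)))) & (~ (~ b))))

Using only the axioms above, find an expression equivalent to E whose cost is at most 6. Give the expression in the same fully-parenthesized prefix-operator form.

1. [not_not →] (~ (~ b))  →  b;  E = (~ ((~ (~ (~ (~ 1)))) & b))
2. [not_not →] (~ (~ (~ (~ 1))))  →  (~ (~ 1));  E = (~ ((~ (~ 1)) & b))
3. [not_not →] (~ (~ 1))  →  1;  cost 6 ≤ 6, done

(~ (1 & b))   [cost 6]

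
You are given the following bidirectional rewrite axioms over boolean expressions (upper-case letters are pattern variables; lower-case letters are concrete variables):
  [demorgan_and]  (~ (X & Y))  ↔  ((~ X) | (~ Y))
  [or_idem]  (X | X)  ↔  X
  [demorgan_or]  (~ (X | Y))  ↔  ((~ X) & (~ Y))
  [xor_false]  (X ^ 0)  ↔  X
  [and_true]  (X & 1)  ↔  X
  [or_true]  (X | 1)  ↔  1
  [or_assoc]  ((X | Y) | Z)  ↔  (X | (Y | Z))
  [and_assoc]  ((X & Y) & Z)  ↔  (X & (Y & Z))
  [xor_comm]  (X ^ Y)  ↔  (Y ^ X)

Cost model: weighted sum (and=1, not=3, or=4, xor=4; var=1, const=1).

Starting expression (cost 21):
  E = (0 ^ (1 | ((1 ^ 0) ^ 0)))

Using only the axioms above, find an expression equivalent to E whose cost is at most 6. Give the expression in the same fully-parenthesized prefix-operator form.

step 1: xor_false (→) rewrites ((1 ^ 0) ^ 0) into (1 ^ 0), now (0 ^ (1 | (1 ^ 0)))
step 2: xor_false (→) rewrites (1 ^ 0) into 1, now (0 ^ (1 | 1))
step 3: or_idem (→) rewrites (1 | 1) into 1, reaching cost 6 (bound 6)

(0 ^ 1)   [cost 6]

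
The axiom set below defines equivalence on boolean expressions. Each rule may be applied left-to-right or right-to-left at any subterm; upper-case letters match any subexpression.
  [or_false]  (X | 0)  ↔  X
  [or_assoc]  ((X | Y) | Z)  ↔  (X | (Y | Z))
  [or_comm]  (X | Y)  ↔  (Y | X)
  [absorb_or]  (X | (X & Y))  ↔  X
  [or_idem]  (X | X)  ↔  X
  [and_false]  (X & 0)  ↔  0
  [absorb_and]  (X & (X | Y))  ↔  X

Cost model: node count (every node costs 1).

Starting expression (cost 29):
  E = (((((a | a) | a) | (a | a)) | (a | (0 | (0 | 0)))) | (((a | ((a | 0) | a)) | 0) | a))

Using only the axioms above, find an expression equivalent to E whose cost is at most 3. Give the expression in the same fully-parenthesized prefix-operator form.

(a | a)   [cost 3]

(1) (a | 0)  =[or_false →]=  a    ⊢ (((((a | a) | a) | (a | a)) | (a | (0 | (0 | 0)))) | (((a | (a | a)) | 0) | a))
(2) ((a | a) | a)  =[or_comm →]=  (a | (a | a))    ⊢ ((((a | (a | a)) | (a | a)) | (a | (0 | (0 | 0)))) | (((a | (a | a)) | 0) | a))
(3) (a | a)  =[or_idem →]=  a    ⊢ ((((a | (a | a)) | (a | a)) | (a | (0 | (0 | 0)))) | (((a | a) | 0) | a))
(4) (a | a)  =[or_idem →]=  a    ⊢ ((((a | a) | (a | a)) | (a | (0 | (0 | 0)))) | (((a | a) | 0) | a))
(5) ((a | a) | 0)  =[or_false →]=  (a | a)    ⊢ ((((a | a) | (a | a)) | (a | (0 | (0 | 0)))) | ((a | a) | a))
(6) (0 | 0)  =[or_false →]=  0    ⊢ ((((a | a) | (a | a)) | (a | (0 | 0))) | ((a | a) | a))
(7) ((a | a) | (a | a))  =[or_idem →]=  (a | a)    ⊢ (((a | a) | (a | (0 | 0))) | ((a | a) | a))
(8) (0 | 0)  =[or_idem →]=  0    ⊢ (((a | a) | (a | 0)) | ((a | a) | a))
(9) (a | 0)  =[or_false →]=  a    ⊢ (((a | a) | a) | ((a | a) | a))
(10) (((a | a) | a) | ((a | a) | a))  =[or_idem →]=  ((a | a) | a)
(11) (a | a)  =[or_idem →]=  a    ⊢ cost 3, within 3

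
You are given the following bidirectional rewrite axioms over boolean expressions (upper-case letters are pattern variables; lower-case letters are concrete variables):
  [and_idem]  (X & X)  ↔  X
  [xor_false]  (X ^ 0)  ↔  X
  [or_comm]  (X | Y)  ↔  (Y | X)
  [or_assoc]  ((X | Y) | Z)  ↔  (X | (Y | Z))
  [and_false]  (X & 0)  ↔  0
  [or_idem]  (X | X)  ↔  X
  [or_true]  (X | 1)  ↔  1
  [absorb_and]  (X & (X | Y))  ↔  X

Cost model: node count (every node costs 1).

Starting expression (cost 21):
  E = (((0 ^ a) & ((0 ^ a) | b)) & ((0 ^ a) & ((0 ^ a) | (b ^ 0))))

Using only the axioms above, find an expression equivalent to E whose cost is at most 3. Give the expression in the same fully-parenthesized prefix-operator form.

(0 ^ a)   [cost 3]

step 1: xor_false (→) rewrites (b ^ 0) into b, now (((0 ^ a) & ((0 ^ a) | b)) & ((0 ^ a) & ((0 ^ a) | b)))
step 2: and_idem (→) rewrites (((0 ^ a) & ((0 ^ a) | b)) & ((0 ^ a) & ((0 ^ a) | b))) into ((0 ^ a) & ((0 ^ a) | b))
step 3: absorb_and (→) rewrites ((0 ^ a) & ((0 ^ a) | b)) into (0 ^ a), reaching cost 3 (bound 3)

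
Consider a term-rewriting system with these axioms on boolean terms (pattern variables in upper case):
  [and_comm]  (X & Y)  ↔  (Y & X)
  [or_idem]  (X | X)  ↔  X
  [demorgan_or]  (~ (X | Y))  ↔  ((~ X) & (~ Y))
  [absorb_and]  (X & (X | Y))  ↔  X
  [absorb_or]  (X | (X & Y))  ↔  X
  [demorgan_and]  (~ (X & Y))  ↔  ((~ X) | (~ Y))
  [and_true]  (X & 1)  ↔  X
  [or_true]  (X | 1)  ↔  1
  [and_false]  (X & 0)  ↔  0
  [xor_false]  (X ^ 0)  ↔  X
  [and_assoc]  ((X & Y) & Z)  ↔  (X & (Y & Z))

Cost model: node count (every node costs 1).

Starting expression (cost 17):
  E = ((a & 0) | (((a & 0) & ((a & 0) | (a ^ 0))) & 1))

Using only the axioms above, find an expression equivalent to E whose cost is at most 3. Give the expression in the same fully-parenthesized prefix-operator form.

(a & 0)   [cost 3]

(1) (a ^ 0)  =[xor_false →]=  a    ⊢ ((a & 0) | (((a & 0) & ((a & 0) | a)) & 1))
(2) ((a & 0) & ((a & 0) | a))  =[absorb_and →]=  (a & 0)    ⊢ ((a & 0) | ((a & 0) & 1))
(3) ((a & 0) | ((a & 0) & 1))  =[absorb_or →]=  (a & 0)    ⊢ cost 3, within 3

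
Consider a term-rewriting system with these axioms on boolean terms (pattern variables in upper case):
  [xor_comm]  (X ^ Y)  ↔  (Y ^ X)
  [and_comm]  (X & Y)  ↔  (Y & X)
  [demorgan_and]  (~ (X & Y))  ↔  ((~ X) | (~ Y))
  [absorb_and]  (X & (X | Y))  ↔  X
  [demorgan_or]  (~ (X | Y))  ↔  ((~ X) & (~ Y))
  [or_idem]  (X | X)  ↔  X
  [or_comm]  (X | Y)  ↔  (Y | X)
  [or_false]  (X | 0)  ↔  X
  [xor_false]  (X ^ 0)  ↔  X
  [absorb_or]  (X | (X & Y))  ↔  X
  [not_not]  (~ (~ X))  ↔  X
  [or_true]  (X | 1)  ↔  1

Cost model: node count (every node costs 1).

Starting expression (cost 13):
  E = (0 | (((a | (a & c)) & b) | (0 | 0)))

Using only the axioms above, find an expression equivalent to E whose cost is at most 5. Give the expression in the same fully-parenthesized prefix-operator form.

(0 | (a & b))   [cost 5]

(1) (0 | 0)  =[or_idem →]=  0    ⊢ (0 | (((a | (a & c)) & b) | 0))
(2) (a | (a & c))  =[absorb_or →]=  a    ⊢ (0 | ((a & b) | 0))
(3) ((a & b) | 0)  =[or_false →]=  (a & b)    ⊢ cost 5, within 5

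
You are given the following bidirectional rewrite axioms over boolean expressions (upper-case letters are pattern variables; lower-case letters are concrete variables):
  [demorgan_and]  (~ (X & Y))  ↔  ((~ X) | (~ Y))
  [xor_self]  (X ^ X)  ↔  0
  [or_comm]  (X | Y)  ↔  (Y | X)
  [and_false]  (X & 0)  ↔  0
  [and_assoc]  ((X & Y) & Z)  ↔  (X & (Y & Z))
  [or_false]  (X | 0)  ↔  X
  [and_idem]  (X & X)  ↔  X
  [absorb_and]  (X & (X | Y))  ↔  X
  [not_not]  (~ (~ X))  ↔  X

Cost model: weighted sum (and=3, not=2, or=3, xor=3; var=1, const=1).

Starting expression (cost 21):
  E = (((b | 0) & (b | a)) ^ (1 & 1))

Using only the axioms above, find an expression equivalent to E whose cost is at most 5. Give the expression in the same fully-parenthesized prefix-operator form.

step 1: or_false (→) rewrites (b | 0) into b, now ((b & (b | a)) ^ (1 & 1))
step 2: and_idem (→) rewrites (1 & 1) into 1, now ((b & (b | a)) ^ 1)
step 3: absorb_and (→) rewrites (b & (b | a)) into b, reaching cost 5 (bound 5)

(b ^ 1)   [cost 5]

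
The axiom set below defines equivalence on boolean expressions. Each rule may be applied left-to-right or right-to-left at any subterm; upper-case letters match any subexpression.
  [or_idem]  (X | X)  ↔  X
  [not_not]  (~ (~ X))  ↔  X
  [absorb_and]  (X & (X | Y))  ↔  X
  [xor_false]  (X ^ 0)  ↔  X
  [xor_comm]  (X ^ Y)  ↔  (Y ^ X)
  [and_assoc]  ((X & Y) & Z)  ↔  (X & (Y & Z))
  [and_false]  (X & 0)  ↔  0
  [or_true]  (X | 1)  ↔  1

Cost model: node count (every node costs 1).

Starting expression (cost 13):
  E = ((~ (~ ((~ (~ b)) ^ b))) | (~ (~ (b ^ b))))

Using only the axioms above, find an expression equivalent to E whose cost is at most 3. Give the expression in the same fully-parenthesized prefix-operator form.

(b ^ b)   [cost 3]

(1) (~ (~ b))  =[not_not →]=  b    ⊢ ((~ (~ (b ^ b))) | (~ (~ (b ^ b))))
(2) ((~ (~ (b ^ b))) | (~ (~ (b ^ b))))  =[or_idem →]=  (~ (~ (b ^ b)))
(3) (~ (~ (b ^ b)))  =[not_not →]=  (b ^ b)    ⊢ cost 3, within 3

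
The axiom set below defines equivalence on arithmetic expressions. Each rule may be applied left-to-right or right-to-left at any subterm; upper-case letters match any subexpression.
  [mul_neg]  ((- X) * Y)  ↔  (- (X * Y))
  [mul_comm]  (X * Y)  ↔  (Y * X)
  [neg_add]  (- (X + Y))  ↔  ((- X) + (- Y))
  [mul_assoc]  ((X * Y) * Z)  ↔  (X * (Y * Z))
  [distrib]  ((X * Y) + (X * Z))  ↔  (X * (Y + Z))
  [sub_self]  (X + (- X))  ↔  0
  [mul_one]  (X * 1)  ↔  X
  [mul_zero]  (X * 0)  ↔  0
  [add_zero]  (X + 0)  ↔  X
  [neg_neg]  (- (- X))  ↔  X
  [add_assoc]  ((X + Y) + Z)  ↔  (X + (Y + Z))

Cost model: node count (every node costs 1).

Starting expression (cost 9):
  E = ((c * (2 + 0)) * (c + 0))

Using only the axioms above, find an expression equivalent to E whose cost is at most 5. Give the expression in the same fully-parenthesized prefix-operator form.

step 1: add_zero (→) rewrites (2 + 0) into 2, now ((c * 2) * (c + 0))
step 2: mul_assoc (→) rewrites ((c * 2) * (c + 0)) into (c * (2 * (c + 0)))
step 3: add_zero (→) rewrites (c + 0) into c, reaching cost 5 (bound 5)

(c * (2 * c))   [cost 5]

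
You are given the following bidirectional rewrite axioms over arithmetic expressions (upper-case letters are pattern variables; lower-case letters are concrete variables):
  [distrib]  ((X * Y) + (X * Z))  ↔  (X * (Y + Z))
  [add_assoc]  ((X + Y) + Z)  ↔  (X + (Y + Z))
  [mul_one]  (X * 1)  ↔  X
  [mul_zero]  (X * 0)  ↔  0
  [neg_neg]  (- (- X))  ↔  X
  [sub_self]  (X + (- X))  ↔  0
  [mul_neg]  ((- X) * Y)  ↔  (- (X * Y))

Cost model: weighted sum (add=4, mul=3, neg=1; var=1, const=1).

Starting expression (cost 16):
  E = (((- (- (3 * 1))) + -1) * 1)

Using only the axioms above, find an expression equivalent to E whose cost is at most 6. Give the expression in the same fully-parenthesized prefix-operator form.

1. [mul_one →] (((- (- (3 * 1))) + -1) * 1)  →  ((- (- (3 * 1))) + -1)
2. [mul_one →] (3 * 1)  →  3;  E = ((- (- 3)) + -1)
3. [neg_neg →] (- (- 3))  →  3;  cost 6 ≤ 6, done

(3 + -1)   [cost 6]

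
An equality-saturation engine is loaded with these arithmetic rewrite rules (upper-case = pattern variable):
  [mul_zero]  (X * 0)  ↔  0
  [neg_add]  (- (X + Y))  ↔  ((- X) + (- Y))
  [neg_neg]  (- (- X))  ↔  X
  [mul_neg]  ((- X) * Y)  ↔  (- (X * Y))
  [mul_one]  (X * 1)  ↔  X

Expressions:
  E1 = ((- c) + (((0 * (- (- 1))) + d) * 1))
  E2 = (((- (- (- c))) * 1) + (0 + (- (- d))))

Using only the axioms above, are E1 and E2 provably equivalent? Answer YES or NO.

YES

(1) (- (- 1))  =[neg_neg →]=  1    ⊢ ((- c) + (((0 * 1) + d) * 1))
(2) (0 * 1)  =[mul_one →]=  0    ⊢ ((- c) + ((0 + d) * 1))
(3) ((0 + d) * 1)  =[mul_one →]=  (0 + d)    ⊢ ((- c) + (0 + d))
(4) (- c)  =[neg_neg ←]=  (- (- (- c)))    ⊢ ((- (- (- c))) + (0 + d))
(5) d  =[neg_neg ←]=  (- (- d))    ⊢ ((- (- (- c))) + (0 + (- (- d))))
(6) (- (- (- c)))  =[mul_one ←]=  ((- (- (- c))) * 1)    ⊢ E2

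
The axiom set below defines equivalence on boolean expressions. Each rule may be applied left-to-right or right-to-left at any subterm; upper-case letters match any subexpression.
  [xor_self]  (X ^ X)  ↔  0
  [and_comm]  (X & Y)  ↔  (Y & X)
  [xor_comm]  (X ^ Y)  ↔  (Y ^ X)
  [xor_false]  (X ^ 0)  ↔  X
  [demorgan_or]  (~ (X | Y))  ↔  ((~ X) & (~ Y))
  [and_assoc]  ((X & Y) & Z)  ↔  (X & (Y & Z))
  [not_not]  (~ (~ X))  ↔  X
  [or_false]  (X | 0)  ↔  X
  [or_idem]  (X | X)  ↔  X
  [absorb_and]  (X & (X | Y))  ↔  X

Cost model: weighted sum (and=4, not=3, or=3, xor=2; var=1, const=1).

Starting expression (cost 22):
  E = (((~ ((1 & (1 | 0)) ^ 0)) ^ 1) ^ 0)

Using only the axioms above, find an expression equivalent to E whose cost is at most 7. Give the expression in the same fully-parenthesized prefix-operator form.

step 1: absorb_and (→) rewrites (1 & (1 | 0)) into 1, now (((~ (1 ^ 0)) ^ 1) ^ 0)
step 2: xor_false (→) rewrites (((~ (1 ^ 0)) ^ 1) ^ 0) into ((~ (1 ^ 0)) ^ 1)
step 3: xor_false (→) rewrites (1 ^ 0) into 1, reaching cost 7 (bound 7)

((~ 1) ^ 1)   [cost 7]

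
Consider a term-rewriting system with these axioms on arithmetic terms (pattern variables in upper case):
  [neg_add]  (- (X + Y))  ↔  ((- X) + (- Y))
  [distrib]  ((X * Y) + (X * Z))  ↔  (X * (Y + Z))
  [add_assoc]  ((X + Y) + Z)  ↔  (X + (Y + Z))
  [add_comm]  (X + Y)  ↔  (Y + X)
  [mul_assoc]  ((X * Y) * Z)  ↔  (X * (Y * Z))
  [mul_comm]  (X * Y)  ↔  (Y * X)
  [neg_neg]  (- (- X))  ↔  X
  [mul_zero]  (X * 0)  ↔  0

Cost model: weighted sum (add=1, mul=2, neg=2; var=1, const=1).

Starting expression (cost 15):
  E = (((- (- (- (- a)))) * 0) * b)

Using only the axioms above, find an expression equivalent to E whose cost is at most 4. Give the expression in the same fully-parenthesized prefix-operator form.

(0 * b)   [cost 4]

(1) (- (- (- a)))  =[neg_neg →]=  (- a)    ⊢ (((- (- a)) * 0) * b)
(2) (- (- a))  =[neg_neg →]=  a    ⊢ ((a * 0) * b)
(3) (a * 0)  =[mul_zero →]=  0    ⊢ cost 4, within 4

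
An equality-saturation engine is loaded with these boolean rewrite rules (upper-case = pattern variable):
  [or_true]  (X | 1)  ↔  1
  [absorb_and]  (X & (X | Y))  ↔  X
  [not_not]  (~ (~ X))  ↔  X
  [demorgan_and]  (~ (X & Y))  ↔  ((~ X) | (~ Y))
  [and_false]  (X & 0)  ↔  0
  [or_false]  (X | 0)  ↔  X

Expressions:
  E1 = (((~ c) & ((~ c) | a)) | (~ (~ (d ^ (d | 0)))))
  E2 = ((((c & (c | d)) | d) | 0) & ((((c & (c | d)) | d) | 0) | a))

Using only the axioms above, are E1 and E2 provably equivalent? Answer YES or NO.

NO

The axioms are sound identities: if E1 ↔* E2 then E1 and E2 evaluate identically under any assignment.
Under a=0, c=0, d=0: E1 evaluates to 1, E2 to 0. Distinct ⇒ no rewrite sequence connects them.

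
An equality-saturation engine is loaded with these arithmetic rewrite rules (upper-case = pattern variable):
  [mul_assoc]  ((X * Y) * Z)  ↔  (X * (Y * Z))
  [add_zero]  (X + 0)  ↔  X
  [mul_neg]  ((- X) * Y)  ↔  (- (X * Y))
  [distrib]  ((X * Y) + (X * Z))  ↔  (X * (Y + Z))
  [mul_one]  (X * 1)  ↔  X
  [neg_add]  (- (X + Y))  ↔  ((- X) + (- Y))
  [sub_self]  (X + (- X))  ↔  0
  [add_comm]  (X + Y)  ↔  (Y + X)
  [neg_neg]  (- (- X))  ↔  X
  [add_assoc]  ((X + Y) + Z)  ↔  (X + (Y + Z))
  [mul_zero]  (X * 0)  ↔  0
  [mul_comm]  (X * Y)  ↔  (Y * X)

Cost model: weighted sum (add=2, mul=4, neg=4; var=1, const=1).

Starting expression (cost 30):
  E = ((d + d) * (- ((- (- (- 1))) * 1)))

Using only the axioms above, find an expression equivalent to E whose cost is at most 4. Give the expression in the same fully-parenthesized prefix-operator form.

(d + d)   [cost 4]

(1) ((- (- (- 1))) * 1)  =[mul_one →]=  (- (- (- 1)))    ⊢ ((d + d) * (- (- (- (- 1)))))
(2) (- (- (- 1)))  =[neg_neg →]=  (- 1)    ⊢ ((d + d) * (- (- 1)))
(3) (- (- 1))  =[neg_neg →]=  1    ⊢ ((d + d) * 1)
(4) ((d + d) * 1)  =[mul_one →]=  (d + d)    ⊢ cost 4, within 4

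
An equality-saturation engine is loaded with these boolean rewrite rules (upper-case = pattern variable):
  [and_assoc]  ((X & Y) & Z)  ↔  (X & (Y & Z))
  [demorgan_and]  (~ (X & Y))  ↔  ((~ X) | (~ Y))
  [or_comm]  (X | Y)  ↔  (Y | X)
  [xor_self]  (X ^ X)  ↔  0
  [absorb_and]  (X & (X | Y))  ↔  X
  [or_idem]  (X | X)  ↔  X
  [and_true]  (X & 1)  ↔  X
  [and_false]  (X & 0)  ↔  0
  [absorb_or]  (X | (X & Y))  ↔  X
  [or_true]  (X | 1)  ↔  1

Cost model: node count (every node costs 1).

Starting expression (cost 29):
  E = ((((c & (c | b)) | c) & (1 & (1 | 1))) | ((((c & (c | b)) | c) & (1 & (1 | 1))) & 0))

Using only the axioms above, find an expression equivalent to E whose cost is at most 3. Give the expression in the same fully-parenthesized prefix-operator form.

step 1: absorb_or (→) rewrites ((((c & (c | b)) | c) & (1 & (1 | 1))) | ((((c & (c | b)) | c) & (1 & (1 | 1))) & 0)) into (((c & (c | b)) | c) & (1 & (1 | 1)))
step 2: absorb_and (→) rewrites (c & (c | b)) into c, now ((c | c) & (1 & (1 | 1)))
step 3: absorb_and (→) rewrites (1 & (1 | 1)) into 1, now ((c | c) & 1)
step 4: and_true (→) rewrites ((c | c) & 1) into (c | c), reaching cost 3 (bound 3)

(c | c)   [cost 3]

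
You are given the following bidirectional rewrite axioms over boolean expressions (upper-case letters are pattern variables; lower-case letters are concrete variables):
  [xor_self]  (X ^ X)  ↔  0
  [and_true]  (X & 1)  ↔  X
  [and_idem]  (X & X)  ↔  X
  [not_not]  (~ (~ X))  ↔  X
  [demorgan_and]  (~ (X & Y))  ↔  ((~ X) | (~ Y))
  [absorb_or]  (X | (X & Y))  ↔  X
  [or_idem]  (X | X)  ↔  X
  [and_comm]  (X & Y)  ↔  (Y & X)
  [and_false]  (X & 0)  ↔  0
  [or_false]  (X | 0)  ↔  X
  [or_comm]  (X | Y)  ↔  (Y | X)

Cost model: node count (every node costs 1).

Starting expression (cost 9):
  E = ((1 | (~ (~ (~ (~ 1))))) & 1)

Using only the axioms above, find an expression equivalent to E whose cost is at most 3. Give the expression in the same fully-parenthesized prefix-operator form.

(1 | 1)   [cost 3]

step 1: and_true (→) rewrites ((1 | (~ (~ (~ (~ 1))))) & 1) into (1 | (~ (~ (~ (~ 1)))))
step 2: not_not (→) rewrites (~ (~ (~ (~ 1)))) into (~ (~ 1)), now (1 | (~ (~ 1)))
step 3: not_not (→) rewrites (~ (~ 1)) into 1, reaching cost 3 (bound 3)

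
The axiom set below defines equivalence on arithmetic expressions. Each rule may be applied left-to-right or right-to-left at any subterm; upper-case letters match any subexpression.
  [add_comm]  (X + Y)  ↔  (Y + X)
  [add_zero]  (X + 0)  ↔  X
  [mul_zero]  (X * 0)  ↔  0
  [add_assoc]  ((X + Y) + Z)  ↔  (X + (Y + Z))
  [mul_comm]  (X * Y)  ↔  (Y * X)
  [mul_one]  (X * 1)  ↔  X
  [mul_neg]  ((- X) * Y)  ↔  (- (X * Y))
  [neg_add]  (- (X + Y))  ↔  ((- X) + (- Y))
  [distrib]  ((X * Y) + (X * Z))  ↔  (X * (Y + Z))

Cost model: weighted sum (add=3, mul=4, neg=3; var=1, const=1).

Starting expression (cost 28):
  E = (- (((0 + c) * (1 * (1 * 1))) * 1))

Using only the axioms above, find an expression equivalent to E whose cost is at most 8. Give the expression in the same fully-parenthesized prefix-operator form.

(- (0 + c))   [cost 8]

step 1: mul_one (→) rewrites (1 * 1) into 1, now (- (((0 + c) * (1 * 1)) * 1))
step 2: mul_one (→) rewrites (((0 + c) * (1 * 1)) * 1) into ((0 + c) * (1 * 1)), now (- ((0 + c) * (1 * 1)))
step 3: mul_one (→) rewrites (1 * 1) into 1, now (- ((0 + c) * 1))
step 4: mul_one (→) rewrites ((0 + c) * 1) into (0 + c), reaching cost 8 (bound 8)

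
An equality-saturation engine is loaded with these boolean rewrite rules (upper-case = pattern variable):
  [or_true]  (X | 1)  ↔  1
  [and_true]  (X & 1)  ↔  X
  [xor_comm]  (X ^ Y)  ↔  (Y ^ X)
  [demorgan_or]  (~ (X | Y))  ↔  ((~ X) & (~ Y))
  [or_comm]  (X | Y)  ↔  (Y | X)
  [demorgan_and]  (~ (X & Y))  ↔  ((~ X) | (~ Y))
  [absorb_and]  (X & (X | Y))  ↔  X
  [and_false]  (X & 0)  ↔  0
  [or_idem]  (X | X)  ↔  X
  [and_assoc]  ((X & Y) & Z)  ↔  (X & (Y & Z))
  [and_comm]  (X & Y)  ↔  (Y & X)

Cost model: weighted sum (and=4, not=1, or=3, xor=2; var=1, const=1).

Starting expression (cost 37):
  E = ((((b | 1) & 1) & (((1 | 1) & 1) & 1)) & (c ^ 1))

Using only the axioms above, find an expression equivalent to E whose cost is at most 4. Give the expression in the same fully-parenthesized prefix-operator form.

1. [or_idem →] (1 | 1)  →  1;  E = ((((b | 1) & 1) & ((1 & 1) & 1)) & (c ^ 1))
2. [and_true →] (1 & 1)  →  1;  E = ((((b | 1) & 1) & (1 & 1)) & (c ^ 1))
3. [or_true →] (b | 1)  →  1;  E = (((1 & 1) & (1 & 1)) & (c ^ 1))
4. [and_true →] (1 & 1)  →  1;  E = ((1 & (1 & 1)) & (c ^ 1))
5. [and_true →] (1 & 1)  →  1;  E = ((1 & 1) & (c ^ 1))
6. [and_comm →] ((1 & 1) & (c ^ 1))  →  ((c ^ 1) & (1 & 1))
7. [and_true →] (1 & 1)  →  1;  E = ((c ^ 1) & 1)
8. [and_true →] ((c ^ 1) & 1)  →  (c ^ 1);  cost 4 ≤ 4, done

(c ^ 1)   [cost 4]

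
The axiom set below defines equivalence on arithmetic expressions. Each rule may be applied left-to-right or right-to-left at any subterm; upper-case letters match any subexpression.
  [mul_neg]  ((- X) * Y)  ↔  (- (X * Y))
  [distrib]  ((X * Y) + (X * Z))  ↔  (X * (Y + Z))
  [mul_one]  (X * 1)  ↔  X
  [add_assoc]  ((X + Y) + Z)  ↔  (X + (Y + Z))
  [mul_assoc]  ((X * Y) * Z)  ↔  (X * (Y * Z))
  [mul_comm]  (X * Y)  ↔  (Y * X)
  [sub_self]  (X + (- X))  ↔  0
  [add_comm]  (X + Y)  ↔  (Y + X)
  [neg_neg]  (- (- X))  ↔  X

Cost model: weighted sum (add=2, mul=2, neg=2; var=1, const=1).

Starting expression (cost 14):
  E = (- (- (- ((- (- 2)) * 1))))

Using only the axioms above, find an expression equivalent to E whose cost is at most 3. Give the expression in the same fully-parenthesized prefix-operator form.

1. [neg_neg →] (- (- 2))  →  2;  E = (- (- (- (2 * 1))))
2. [neg_neg →] (- (- (- (2 * 1))))  →  (- (2 * 1))
3. [mul_one →] (2 * 1)  →  2;  cost 3 ≤ 3, done

(- 2)   [cost 3]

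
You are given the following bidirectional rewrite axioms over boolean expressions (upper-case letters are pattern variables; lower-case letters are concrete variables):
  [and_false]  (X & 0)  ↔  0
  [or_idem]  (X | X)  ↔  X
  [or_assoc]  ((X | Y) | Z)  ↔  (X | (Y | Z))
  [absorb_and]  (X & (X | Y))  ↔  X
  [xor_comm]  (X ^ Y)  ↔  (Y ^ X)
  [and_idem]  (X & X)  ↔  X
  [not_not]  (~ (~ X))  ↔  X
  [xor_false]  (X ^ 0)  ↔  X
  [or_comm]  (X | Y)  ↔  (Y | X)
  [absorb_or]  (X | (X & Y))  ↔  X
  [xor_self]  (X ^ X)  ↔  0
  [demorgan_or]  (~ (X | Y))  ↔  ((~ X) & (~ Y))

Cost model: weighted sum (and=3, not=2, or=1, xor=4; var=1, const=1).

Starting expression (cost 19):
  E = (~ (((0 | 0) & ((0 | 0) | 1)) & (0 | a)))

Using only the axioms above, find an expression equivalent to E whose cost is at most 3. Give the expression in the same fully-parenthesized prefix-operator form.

1. [absorb_and →] ((0 | 0) & ((0 | 0) | 1))  →  (0 | 0);  E = (~ ((0 | 0) & (0 | a)))
2. [or_idem →] (0 | 0)  →  0;  E = (~ (0 & (0 | a)))
3. [absorb_and →] (0 & (0 | a))  →  0;  cost 3 ≤ 3, done

(~ 0)   [cost 3]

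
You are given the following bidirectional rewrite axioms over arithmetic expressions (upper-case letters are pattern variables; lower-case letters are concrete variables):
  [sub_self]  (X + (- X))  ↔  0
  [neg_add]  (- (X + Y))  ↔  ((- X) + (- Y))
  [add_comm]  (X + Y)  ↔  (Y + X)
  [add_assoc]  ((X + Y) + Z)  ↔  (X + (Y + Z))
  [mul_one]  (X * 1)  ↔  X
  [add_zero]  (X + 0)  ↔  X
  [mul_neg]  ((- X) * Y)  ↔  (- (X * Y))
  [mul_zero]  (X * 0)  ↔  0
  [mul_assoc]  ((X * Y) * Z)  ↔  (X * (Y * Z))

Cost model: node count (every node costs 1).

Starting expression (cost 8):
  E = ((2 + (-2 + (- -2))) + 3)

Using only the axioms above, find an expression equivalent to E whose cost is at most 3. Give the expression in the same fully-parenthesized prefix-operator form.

(2 + 3)   [cost 3]

step 1: sub_self (→) rewrites (-2 + (- -2)) into 0, now ((2 + 0) + 3)
step 2: add_zero (→) rewrites (2 + 0) into 2, reaching cost 3 (bound 3)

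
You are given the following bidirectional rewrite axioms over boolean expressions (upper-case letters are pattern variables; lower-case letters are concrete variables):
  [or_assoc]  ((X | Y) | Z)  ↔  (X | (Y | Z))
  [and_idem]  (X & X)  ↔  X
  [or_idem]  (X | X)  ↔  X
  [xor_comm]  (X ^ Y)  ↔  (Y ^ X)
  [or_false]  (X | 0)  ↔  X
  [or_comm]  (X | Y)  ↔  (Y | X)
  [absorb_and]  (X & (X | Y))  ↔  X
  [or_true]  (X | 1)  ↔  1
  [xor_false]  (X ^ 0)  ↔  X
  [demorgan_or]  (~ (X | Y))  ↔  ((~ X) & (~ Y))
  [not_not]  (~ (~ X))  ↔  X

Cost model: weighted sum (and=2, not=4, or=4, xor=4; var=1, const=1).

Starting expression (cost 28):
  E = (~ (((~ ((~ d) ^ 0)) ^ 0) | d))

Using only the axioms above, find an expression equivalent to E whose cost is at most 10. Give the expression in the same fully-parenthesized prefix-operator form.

(~ (d | d))   [cost 10]

(1) ((~ d) ^ 0)  =[xor_false →]=  (~ d)    ⊢ (~ (((~ (~ d)) ^ 0) | d))
(2) (~ (~ d))  =[not_not →]=  d    ⊢ (~ ((d ^ 0) | d))
(3) (d ^ 0)  =[xor_false →]=  d    ⊢ cost 10, within 10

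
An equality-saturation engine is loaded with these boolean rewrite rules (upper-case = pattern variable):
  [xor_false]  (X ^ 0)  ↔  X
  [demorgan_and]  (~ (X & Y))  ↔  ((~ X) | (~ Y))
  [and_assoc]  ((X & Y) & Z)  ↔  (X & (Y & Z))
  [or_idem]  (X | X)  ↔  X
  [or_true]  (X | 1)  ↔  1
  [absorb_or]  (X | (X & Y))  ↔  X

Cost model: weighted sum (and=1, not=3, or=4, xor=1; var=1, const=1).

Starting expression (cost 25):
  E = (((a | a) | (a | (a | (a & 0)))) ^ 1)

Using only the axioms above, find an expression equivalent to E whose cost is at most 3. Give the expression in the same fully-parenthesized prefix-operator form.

step 1: absorb_or (→) rewrites (a | (a & 0)) into a, now (((a | a) | (a | a)) ^ 1)
step 2: or_idem (→) rewrites ((a | a) | (a | a)) into (a | a), now ((a | a) ^ 1)
step 3: or_idem (→) rewrites (a | a) into a, reaching cost 3 (bound 3)

(a ^ 1)   [cost 3]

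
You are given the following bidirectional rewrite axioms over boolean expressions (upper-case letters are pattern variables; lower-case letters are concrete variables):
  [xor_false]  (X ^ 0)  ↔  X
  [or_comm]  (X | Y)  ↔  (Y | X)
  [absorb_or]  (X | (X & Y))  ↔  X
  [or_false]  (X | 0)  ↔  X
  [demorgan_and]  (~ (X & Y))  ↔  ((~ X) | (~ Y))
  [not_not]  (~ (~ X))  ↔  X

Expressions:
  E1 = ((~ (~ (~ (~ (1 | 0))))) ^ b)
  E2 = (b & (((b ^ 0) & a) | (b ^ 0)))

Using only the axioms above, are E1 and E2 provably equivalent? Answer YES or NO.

The axioms are sound identities: if E1 ↔* E2 then E1 and E2 evaluate identically under any assignment.
Under a=0, b=0: E1 evaluates to 1, E2 to 0. Distinct ⇒ no rewrite sequence connects them.

NO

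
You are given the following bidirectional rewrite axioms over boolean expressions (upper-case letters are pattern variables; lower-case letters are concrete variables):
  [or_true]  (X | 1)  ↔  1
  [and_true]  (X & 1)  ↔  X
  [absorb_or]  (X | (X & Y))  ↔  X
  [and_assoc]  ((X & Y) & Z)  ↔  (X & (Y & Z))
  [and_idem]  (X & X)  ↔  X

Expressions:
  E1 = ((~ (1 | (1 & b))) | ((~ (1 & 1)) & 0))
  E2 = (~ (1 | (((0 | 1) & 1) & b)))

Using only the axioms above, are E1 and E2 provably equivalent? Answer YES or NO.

YES

(1) (1 & 1)  =[and_true →]=  1    ⊢ ((~ (1 | (1 & b))) | ((~ 1) & 0))
(2) (1 | (1 & b))  =[absorb_or →]=  1    ⊢ ((~ 1) | ((~ 1) & 0))
(3) ((~ 1) | ((~ 1) & 0))  =[absorb_or →]=  (~ 1)
(4) 1  =[absorb_or ←]=  (1 | (1 & b))    ⊢ (~ (1 | (1 & b)))
(5) 1  =[and_true ←]=  (1 & 1)    ⊢ (~ (1 | ((1 & 1) & b)))
(6) 1  =[or_true ←]=  (0 | 1)    ⊢ E2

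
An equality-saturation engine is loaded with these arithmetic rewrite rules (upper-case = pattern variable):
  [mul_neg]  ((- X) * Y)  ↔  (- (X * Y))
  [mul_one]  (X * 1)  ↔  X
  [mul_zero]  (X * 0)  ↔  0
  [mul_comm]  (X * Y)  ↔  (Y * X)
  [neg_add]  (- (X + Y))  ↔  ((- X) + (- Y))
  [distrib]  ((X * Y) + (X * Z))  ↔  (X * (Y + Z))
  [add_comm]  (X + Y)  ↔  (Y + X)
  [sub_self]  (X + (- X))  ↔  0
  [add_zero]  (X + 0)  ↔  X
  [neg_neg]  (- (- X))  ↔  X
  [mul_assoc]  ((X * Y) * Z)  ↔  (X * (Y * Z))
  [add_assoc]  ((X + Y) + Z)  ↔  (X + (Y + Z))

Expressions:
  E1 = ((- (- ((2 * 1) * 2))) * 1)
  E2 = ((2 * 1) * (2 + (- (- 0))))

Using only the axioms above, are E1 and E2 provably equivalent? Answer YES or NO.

step 1: mul_one (→) rewrites ((- (- ((2 * 1) * 2))) * 1) into (- (- ((2 * 1) * 2)))
step 2: neg_neg (→) rewrites (- (- ((2 * 1) * 2))) into ((2 * 1) * 2)
step 3: mul_one (→) rewrites (2 * 1) into 2, now (2 * 2)
step 4: add_zero (←) rewrites 2 into (2 + 0), now (2 * (2 + 0))
step 5: neg_neg (←) rewrites 0 into (- (- 0)), now (2 * (2 + (- (- 0))))
step 6: mul_one (←) rewrites 2 into (2 * 1), which is E2

YES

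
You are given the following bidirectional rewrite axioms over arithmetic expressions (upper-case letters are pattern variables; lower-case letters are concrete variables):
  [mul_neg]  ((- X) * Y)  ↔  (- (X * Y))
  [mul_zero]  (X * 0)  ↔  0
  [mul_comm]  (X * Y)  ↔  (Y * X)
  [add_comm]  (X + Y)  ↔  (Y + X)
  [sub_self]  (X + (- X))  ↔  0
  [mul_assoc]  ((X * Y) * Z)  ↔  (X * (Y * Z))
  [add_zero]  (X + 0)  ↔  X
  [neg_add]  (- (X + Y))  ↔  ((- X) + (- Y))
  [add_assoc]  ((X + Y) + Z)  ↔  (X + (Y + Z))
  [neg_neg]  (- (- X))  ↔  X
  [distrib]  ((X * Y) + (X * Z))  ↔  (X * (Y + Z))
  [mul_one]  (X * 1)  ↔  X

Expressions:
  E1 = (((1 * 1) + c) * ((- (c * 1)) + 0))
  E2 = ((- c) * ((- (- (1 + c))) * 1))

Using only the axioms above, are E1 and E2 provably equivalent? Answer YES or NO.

YES

1. [add_zero →] ((- (c * 1)) + 0)  →  (- (c * 1));  E1 = (((1 * 1) + c) * (- (c * 1)))
2. [mul_one →] (c * 1)  →  c;  E1 = (((1 * 1) + c) * (- c))
3. [mul_one →] (1 * 1)  →  1;  E1 = ((1 + c) * (- c))
4. [mul_comm →] ((1 + c) * (- c))  →  ((- c) * (1 + c))
5. [neg_neg ←] (1 + c)  →  (- (- (1 + c)));  E1 = ((- c) * (- (- (1 + c))))
6. [mul_one ←] (- (- (1 + c)))  →  ((- (- (1 + c))) * 1);  this is E2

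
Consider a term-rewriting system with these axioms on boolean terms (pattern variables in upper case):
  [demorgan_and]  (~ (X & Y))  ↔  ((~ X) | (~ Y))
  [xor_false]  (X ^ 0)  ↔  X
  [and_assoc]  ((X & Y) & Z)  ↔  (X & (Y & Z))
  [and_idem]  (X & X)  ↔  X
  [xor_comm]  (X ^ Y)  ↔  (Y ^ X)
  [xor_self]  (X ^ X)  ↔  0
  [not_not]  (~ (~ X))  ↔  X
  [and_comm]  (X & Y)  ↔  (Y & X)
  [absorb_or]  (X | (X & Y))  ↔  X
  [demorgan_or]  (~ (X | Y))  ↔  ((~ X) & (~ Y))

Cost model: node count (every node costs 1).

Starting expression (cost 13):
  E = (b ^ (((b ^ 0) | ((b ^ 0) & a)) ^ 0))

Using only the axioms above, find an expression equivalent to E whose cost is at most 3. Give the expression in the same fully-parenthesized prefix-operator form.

(b ^ b)   [cost 3]

(1) (((b ^ 0) | ((b ^ 0) & a)) ^ 0)  =[xor_false →]=  ((b ^ 0) | ((b ^ 0) & a))    ⊢ (b ^ ((b ^ 0) | ((b ^ 0) & a)))
(2) ((b ^ 0) | ((b ^ 0) & a))  =[absorb_or →]=  (b ^ 0)    ⊢ (b ^ (b ^ 0))
(3) (b ^ 0)  =[xor_false →]=  b    ⊢ cost 3, within 3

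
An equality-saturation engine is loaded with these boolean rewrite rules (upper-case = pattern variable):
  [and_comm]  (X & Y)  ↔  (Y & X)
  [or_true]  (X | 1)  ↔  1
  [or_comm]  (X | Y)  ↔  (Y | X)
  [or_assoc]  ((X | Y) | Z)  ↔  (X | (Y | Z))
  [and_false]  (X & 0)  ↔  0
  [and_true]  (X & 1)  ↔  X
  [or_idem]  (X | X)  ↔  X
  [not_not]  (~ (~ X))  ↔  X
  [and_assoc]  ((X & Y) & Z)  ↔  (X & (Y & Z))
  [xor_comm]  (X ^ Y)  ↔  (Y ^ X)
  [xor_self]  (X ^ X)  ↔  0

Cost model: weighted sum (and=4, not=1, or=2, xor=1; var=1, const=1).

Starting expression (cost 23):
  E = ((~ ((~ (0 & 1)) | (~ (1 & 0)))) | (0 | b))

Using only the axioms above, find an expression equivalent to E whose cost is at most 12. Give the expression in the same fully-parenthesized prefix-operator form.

((1 & 0) | (0 | b))   [cost 12]

step 1: and_comm (→) rewrites (0 & 1) into (1 & 0), now ((~ ((~ (1 & 0)) | (~ (1 & 0)))) | (0 | b))
step 2: or_idem (→) rewrites ((~ (1 & 0)) | (~ (1 & 0))) into (~ (1 & 0)), now ((~ (~ (1 & 0))) | (0 | b))
step 3: not_not (→) rewrites (~ (~ (1 & 0))) into (1 & 0), reaching cost 12 (bound 12)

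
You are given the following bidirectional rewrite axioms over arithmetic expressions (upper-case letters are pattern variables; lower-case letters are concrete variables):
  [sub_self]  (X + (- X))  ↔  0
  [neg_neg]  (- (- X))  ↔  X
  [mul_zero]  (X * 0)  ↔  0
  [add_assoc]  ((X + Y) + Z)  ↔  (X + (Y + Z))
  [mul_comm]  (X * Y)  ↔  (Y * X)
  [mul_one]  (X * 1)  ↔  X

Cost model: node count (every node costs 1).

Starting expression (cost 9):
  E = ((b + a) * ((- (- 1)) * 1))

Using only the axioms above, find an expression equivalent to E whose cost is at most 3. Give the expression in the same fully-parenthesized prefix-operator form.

(b + a)   [cost 3]

(1) (- (- 1))  =[neg_neg →]=  1    ⊢ ((b + a) * (1 * 1))
(2) (1 * 1)  =[mul_one →]=  1    ⊢ ((b + a) * 1)
(3) ((b + a) * 1)  =[mul_one →]=  (b + a)    ⊢ cost 3, within 3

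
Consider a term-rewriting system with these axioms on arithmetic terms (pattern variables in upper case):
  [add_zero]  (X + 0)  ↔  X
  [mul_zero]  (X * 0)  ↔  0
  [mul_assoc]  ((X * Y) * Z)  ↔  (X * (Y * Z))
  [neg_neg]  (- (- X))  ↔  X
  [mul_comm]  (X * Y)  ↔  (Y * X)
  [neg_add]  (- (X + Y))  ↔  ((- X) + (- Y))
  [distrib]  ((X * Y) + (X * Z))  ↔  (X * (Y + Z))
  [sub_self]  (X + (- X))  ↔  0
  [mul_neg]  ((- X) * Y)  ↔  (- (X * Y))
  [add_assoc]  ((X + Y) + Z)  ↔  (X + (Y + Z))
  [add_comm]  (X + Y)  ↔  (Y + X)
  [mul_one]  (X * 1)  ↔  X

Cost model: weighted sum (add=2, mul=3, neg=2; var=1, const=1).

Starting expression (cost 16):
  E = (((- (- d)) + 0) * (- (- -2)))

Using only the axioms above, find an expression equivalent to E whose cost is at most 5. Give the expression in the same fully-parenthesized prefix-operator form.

(d * -2)   [cost 5]

(1) (- (- d))  =[neg_neg →]=  d    ⊢ ((d + 0) * (- (- -2)))
(2) (d + 0)  =[add_zero →]=  d    ⊢ (d * (- (- -2)))
(3) (- (- -2))  =[neg_neg →]=  -2    ⊢ cost 5, within 5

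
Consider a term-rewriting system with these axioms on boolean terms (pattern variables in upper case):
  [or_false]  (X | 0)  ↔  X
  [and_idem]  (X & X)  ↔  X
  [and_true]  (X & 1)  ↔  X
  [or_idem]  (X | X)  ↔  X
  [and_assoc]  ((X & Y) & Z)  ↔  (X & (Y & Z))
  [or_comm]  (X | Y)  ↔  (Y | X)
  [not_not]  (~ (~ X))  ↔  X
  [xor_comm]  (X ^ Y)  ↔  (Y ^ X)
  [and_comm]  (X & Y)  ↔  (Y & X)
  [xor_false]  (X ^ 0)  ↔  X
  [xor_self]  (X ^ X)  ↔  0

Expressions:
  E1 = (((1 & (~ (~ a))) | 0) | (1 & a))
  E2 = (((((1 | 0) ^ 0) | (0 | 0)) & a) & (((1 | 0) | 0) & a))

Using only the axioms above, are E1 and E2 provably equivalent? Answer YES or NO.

YES

1. [not_not →] (~ (~ a))  →  a;  E1 = (((1 & a) | 0) | (1 & a))
2. [or_false →] ((1 & a) | 0)  →  (1 & a);  E1 = ((1 & a) | (1 & a))
3. [or_idem →] ((1 & a) | (1 & a))  →  (1 & a)
4. [or_false ←] 1  →  (1 | 0);  E1 = ((1 | 0) & a)
5. [or_false ←] (1 | 0)  →  ((1 | 0) | 0);  E1 = (((1 | 0) | 0) & a)
6. [and_idem ←] (((1 | 0) | 0) & a)  →  ((((1 | 0) | 0) & a) & (((1 | 0) | 0) & a))
7. [or_idem ←] 0  →  (0 | 0);  E1 = ((((1 | 0) | (0 | 0)) & a) & (((1 | 0) | 0) & a))
8. [xor_false ←] (1 | 0)  →  ((1 | 0) ^ 0);  this is E2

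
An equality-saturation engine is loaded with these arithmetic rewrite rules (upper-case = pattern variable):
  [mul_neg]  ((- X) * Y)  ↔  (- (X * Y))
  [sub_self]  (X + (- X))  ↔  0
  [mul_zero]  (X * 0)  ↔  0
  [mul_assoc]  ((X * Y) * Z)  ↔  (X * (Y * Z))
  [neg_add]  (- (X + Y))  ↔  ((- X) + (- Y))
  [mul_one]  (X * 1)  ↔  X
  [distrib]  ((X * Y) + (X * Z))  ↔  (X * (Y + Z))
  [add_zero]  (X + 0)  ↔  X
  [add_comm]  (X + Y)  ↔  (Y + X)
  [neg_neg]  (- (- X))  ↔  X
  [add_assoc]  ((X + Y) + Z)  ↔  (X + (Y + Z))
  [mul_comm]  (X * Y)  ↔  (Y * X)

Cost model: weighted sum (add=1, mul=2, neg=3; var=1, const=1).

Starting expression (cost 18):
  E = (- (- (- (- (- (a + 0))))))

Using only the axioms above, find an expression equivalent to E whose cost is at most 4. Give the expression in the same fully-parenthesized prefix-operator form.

1. [neg_neg →] (- (- (- (- (a + 0)))))  →  (- (- (a + 0)));  E = (- (- (- (a + 0))))
2. [neg_neg →] (- (- (a + 0)))  →  (a + 0);  E = (- (a + 0))
3. [add_zero →] (a + 0)  →  a;  cost 4 ≤ 4, done

(- a)   [cost 4]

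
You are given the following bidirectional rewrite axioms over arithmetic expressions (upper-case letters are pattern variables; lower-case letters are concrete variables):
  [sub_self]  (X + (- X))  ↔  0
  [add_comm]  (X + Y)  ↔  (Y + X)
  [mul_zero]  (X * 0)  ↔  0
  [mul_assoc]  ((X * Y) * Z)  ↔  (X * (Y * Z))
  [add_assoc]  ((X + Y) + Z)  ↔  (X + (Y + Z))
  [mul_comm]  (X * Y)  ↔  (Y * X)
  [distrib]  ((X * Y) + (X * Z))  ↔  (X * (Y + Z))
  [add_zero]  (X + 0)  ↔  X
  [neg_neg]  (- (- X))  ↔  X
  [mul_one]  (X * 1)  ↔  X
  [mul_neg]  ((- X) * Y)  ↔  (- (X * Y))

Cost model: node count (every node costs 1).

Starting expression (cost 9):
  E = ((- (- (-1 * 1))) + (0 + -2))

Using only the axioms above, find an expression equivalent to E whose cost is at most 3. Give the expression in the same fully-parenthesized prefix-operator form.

(-1 + -2)   [cost 3]

(1) (-1 * 1)  =[mul_one →]=  -1    ⊢ ((- (- -1)) + (0 + -2))
(2) (- (- -1))  =[neg_neg →]=  -1    ⊢ (-1 + (0 + -2))
(3) (0 + -2)  =[add_comm →]=  (-2 + 0)    ⊢ (-1 + (-2 + 0))
(4) (-2 + 0)  =[add_zero →]=  -2    ⊢ cost 3, within 3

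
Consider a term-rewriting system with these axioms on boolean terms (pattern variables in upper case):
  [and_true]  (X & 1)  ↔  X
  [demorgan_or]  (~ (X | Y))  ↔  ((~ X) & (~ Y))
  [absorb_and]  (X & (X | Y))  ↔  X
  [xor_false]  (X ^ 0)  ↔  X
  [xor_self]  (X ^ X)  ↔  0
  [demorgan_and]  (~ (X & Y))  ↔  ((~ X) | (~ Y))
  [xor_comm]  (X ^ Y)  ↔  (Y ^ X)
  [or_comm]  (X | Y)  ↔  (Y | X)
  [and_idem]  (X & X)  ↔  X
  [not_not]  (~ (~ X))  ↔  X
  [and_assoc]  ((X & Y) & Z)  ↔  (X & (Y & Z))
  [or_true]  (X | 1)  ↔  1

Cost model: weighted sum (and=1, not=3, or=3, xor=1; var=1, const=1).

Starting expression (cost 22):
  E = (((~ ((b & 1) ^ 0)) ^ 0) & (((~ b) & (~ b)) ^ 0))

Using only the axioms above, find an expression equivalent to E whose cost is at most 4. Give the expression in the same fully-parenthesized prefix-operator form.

step 1: xor_false (→) rewrites ((b & 1) ^ 0) into (b & 1), now (((~ (b & 1)) ^ 0) & (((~ b) & (~ b)) ^ 0))
step 2: and_idem (→) rewrites ((~ b) & (~ b)) into (~ b), now (((~ (b & 1)) ^ 0) & ((~ b) ^ 0))
step 3: and_true (→) rewrites (b & 1) into b, now (((~ b) ^ 0) & ((~ b) ^ 0))
step 4: and_idem (→) rewrites (((~ b) ^ 0) & ((~ b) ^ 0)) into ((~ b) ^ 0)
step 5: xor_false (→) rewrites ((~ b) ^ 0) into (~ b), reaching cost 4 (bound 4)

(~ b)   [cost 4]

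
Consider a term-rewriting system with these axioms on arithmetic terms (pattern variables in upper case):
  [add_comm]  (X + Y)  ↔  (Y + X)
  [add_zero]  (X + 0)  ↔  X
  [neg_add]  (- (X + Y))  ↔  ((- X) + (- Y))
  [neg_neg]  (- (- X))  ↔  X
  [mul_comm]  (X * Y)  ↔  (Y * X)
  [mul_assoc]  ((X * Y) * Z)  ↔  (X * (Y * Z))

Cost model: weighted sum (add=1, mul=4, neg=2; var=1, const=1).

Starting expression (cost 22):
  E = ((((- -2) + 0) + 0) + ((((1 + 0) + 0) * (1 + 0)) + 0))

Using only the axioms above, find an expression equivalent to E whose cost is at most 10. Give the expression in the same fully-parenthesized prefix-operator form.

((- -2) + (1 * 1))   [cost 10]

(1) ((1 + 0) + 0)  =[add_zero →]=  (1 + 0)    ⊢ ((((- -2) + 0) + 0) + (((1 + 0) * (1 + 0)) + 0))
(2) (((- -2) + 0) + 0)  =[add_zero →]=  ((- -2) + 0)    ⊢ (((- -2) + 0) + (((1 + 0) * (1 + 0)) + 0))
(3) ((- -2) + 0)  =[add_zero →]=  (- -2)    ⊢ ((- -2) + (((1 + 0) * (1 + 0)) + 0))
(4) (1 + 0)  =[add_zero →]=  1    ⊢ ((- -2) + ((1 * (1 + 0)) + 0))
(5) ((1 * (1 + 0)) + 0)  =[add_zero →]=  (1 * (1 + 0))    ⊢ ((- -2) + (1 * (1 + 0)))
(6) (1 + 0)  =[add_zero →]=  1    ⊢ cost 10, within 10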